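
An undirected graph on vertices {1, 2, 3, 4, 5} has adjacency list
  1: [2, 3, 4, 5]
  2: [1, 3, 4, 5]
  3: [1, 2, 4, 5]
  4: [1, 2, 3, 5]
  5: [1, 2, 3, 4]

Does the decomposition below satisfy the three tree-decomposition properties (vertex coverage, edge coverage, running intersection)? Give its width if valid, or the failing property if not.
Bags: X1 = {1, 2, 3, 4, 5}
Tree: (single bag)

Vertex coverage: the bags together contain {1, 2, 3, 4, 5}, the full vertex set. Edge coverage: each edge of G has both endpoints in at least one bag. Running intersection: for every vertex, the bags containing it form a connected subtree. All three properties hold, so this is a valid tree decomposition of width max|bag| − 1 = 4, and hence tw(G) ≤ 4.

Yes; width 4.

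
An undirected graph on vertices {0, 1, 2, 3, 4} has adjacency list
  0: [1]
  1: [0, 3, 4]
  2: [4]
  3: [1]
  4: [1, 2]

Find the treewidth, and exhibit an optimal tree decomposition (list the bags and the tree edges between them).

Every bag has size at most 2, so the width is 2 − 1 = 1 and tw(G) ≤ 1. Since G has at least one edge (e.g. 0–1), it is not an edgeless graph, so tw(G) ≥ 1. Combining the bounds, tw(G) = 1.

Treewidth 1.
One such decomposition:
Bags: B1 = {0, 1}  B2 = {1, 3}  B3 = {1, 4}  B4 = {2, 4}
Tree: B1–B2, B2–B3, B3–B4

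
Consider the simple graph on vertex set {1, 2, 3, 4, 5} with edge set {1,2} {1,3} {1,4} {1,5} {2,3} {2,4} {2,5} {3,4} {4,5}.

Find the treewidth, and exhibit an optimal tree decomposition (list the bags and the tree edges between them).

Treewidth 3.
One optimal decomposition is:
Bags: B1 = {1, 2, 3, 4}  B2 = {1, 2, 4, 5}
Tree: B1–B2

Each bag holds 4 vertices, so the decomposition has width 3, which upper-bounds the treewidth. For the lower bound, the 4 vertices {1, 2, 3, 4} are pairwise adjacent, and any tree decomposition puts a clique entirely inside one bag — forcing width ≥ 3. Therefore the treewidth is 3.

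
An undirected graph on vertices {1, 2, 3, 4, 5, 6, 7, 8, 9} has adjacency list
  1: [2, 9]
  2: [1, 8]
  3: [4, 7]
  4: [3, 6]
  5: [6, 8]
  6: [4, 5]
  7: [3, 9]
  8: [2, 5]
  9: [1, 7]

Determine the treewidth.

A width-2 tree decomposition is:
Bags: B1 = {2, 5, 8}  B2 = {1, 2, 5}  B3 = {1, 5, 9}  B4 = {5, 7, 9}  B5 = {3, 5, 7}  B6 = {3, 4, 5}  B7 = {4, 5, 6}
Tree: B1–B2, B2–B3, B3–B4, B4–B5, B5–B6, B6–B7
Each bag holds 3 vertices, so the decomposition has width 2, which upper-bounds the treewidth. The edges 5–8–2–1–9–7–3–4–6–5 form a cycle, so G is not a tree and its treewidth is at least 2. Hence tw(G) = 2 exactly.

2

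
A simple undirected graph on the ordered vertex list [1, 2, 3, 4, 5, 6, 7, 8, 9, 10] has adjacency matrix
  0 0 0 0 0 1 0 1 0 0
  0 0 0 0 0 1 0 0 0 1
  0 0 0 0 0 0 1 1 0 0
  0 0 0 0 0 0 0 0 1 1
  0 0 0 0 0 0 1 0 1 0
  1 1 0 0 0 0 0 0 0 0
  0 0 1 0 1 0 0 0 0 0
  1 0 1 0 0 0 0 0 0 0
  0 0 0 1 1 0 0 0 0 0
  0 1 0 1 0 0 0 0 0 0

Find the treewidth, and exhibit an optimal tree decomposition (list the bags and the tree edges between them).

Treewidth 2.
One such decomposition:
Bags: B1 = {1, 2, 6}  B2 = {1, 2, 10}  B3 = {1, 4, 10}  B4 = {1, 4, 9}  B5 = {1, 5, 9}  B6 = {1, 5, 7}  B7 = {1, 3, 7}  B8 = {1, 3, 8}
Tree: B1–B2, B2–B3, B3–B4, B4–B5, B5–B6, B6–B7, B7–B8

The largest bag has 3 vertices, giving width 2; this decomposition certifies tw(G) ≤ 2. The edges 1–6–2–10–4–9–5–7–3–8–1 form a cycle, so G is not a tree and its treewidth is at least 2. Hence tw(G) = 2 exactly.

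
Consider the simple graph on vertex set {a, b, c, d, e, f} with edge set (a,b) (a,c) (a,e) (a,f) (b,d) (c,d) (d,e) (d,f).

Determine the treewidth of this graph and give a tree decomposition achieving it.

Each bag holds 3 vertices, so the decomposition has width 2, which upper-bounds the treewidth. The edges d–f–a–b–d form a cycle, so G is not a tree and its treewidth is at least 2. The upper and lower bounds meet at 2, so that is the treewidth.

Treewidth 2.
One such decomposition:
Bags: B1 = {a, d, f}  B2 = {a, b, d}  B3 = {a, c, d}  B4 = {a, d, e}
Tree: B1–B2, B2–B3, B3–B4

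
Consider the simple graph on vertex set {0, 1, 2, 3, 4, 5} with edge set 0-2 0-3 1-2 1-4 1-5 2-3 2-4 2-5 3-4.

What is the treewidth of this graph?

2

A width-2 tree decomposition is:
Bags: B1 = {1, 2, 4}  B2 = {1, 2, 5}  B3 = {2, 3, 4}  B4 = {0, 2, 3}
Tree: B1–B2, B1–B3, B3–B4
Every bag has size at most 3, so the width is 3 − 1 = 2 and tw(G) ≤ 2. For the lower bound, the 3 vertices {0, 2, 3} are pairwise adjacent, and any tree decomposition puts a clique entirely inside one bag — forcing width ≥ 2. Combining the bounds, tw(G) = 2.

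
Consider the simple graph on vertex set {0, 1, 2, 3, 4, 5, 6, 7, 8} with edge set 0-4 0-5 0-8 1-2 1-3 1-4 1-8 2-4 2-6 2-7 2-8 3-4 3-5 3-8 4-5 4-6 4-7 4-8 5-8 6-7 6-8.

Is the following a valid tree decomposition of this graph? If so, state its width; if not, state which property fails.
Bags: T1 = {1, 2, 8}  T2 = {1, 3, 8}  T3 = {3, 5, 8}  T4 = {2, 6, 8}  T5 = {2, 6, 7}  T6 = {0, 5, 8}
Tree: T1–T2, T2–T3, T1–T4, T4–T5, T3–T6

No — vertex 4 appears in no bag.

A tree decomposition must satisfy three properties: every vertex lies in some bag; for every edge, both endpoints lie together in some bag; and for every vertex, the bags containing it form a connected subtree. Here vertex 4 appears in no bag, so the decomposition is invalid.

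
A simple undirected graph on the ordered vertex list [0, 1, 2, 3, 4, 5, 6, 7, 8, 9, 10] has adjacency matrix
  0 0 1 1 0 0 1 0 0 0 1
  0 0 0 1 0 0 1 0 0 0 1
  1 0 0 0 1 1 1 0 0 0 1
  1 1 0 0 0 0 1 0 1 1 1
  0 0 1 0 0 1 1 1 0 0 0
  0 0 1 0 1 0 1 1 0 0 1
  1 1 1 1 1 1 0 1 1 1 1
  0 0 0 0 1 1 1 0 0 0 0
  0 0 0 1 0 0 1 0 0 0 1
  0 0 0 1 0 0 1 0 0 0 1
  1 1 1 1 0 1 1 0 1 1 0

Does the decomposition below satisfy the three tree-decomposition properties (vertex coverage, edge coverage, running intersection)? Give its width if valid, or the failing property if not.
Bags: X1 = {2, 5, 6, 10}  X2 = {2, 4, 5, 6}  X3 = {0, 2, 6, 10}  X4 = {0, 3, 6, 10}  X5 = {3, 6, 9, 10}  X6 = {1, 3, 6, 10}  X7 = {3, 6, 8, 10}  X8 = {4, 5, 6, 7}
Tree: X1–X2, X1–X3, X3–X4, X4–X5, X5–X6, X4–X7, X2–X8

Vertex coverage: the bags together contain {0, 1, 2, 3, 4, 5, 6, 7, 8, 9, 10}, the full vertex set. Edge coverage: each edge of G has both endpoints in at least one bag. Running intersection: for every vertex, the bags containing it form a connected subtree. All three properties hold, so this is a valid tree decomposition of width max|bag| − 1 = 3, and hence tw(G) ≤ 3.

Yes; width 3.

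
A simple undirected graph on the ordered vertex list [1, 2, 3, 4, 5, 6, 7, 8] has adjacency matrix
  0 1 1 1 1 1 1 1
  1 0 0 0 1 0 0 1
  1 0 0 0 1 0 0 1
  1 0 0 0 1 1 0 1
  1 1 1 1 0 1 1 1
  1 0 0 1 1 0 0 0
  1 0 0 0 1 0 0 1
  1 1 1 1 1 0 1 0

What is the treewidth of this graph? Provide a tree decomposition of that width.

The largest bag has 4 vertices, giving width 3; this decomposition certifies tw(G) ≤ 3. For the lower bound, the 4 vertices {1, 2, 5, 8} are pairwise adjacent, and any tree decomposition puts a clique entirely inside one bag — forcing width ≥ 3. Hence tw(G) = 3 exactly.

Treewidth 3.
Bags: B1 = {1, 2, 5, 8}  B2 = {1, 4, 5, 8}  B3 = {1, 3, 5, 8}  B4 = {1, 4, 5, 6}  B5 = {1, 5, 7, 8}
Tree: B1–B2, B1–B3, B2–B4, B2–B5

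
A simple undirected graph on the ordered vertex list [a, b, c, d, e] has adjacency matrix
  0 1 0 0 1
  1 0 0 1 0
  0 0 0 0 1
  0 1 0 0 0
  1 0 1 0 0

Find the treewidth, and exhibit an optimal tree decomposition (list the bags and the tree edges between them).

Each bag holds 2 vertices, so the decomposition has width 1, which upper-bounds the treewidth. Any graph with an edge has treewidth ≥ 1, and G has the edge d–b. Combining the bounds, tw(G) = 1.

Treewidth 1.
One such decomposition:
Bags: B1 = {b, d}  B2 = {a, b}  B3 = {a, e}  B4 = {c, e}
Tree: B1–B2, B2–B3, B3–B4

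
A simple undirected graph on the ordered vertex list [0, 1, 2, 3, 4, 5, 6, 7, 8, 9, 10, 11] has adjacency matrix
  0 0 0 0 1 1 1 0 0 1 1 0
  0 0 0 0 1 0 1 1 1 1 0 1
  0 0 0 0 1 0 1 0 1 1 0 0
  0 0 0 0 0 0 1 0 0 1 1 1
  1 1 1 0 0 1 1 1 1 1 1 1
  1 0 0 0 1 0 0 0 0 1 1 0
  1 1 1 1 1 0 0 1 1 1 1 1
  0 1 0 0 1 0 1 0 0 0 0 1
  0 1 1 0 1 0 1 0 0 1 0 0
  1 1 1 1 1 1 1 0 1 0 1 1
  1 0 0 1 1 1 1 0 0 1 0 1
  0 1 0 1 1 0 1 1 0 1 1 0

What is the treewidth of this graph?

A width-4 tree decomposition is:
Bags: B1 = {1, 4, 6, 9, 11}  B2 = {1, 4, 6, 8, 9}  B3 = {4, 6, 9, 10, 11}  B4 = {2, 4, 6, 8, 9}  B5 = {1, 4, 6, 7, 11}  B6 = {0, 4, 6, 9, 10}  B7 = {0, 4, 5, 9, 10}  B8 = {3, 6, 9, 10, 11}
Tree: B1–B2, B1–B3, B2–B4, B1–B5, B3–B6, B6–B7, B3–B8
Every bag has size at most 5, so the width is 5 − 1 = 4 and tw(G) ≤ 4. For the lower bound, the 5 vertices {3, 6, 9, 10, 11} are pairwise adjacent, and any tree decomposition puts a clique entirely inside one bag — forcing width ≥ 4. Therefore the treewidth is 4.

4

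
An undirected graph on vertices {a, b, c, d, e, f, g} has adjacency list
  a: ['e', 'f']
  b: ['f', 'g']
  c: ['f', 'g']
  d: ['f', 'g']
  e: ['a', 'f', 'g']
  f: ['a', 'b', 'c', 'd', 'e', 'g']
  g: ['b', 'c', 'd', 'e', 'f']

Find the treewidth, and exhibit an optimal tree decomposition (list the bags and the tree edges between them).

The largest bag has 3 vertices, giving width 2; this decomposition certifies tw(G) ≤ 2. Conversely, {d, f, g} is a clique of size 3, and the vertices of any clique must share a bag in every tree decomposition; so some bag has ≥ 3 vertices and tw(G) ≥ 2. Hence tw(G) = 2 exactly.

Treewidth 2.
One optimal decomposition is:
Bags: B1 = {c, f, g}  B2 = {d, f, g}  B3 = {e, f, g}  B4 = {b, f, g}  B5 = {a, e, f}
Tree: B1–B2, B2–B3, B2–B4, B3–B5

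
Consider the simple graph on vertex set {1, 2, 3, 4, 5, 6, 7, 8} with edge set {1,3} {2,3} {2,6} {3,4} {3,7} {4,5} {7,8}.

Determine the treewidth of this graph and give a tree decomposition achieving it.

Treewidth 1.
One such decomposition:
Bags: B1 = {2, 3}  B2 = {3, 7}  B3 = {3, 4}  B4 = {2, 6}  B5 = {7, 8}  B6 = {1, 3}  B7 = {4, 5}
Tree: B1–B2, B1–B3, B1–B4, B2–B5, B3–B6, B3–B7

The largest bag has 2 vertices, giving width 1; this decomposition certifies tw(G) ≤ 1. Since G has at least one edge (e.g. 2–3), it is not an edgeless graph, so tw(G) ≥ 1. The upper and lower bounds meet at 1, so that is the treewidth.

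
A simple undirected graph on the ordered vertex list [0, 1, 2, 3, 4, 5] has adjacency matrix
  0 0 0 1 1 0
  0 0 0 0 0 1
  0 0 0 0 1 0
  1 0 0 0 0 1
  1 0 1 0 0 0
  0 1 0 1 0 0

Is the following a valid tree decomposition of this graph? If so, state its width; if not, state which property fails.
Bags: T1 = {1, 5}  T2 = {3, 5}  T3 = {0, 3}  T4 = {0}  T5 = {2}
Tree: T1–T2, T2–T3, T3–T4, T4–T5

A tree decomposition must satisfy three properties: every vertex lies in some bag; for every edge, both endpoints lie together in some bag; and for every vertex, the bags containing it form a connected subtree. Here vertex 4 appears in no bag, so the decomposition is invalid.

No — vertex 4 appears in no bag.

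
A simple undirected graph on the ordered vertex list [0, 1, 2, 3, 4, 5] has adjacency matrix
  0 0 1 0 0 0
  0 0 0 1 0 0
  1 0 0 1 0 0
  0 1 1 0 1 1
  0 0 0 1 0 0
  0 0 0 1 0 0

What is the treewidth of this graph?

A width-1 tree decomposition is:
Bags: B1 = {2, 3}  B2 = {3, 4}  B3 = {1, 3}  B4 = {0, 2}  B5 = {3, 5}
Tree: B1–B2, B2–B3, B1–B4, B2–B5
Every bag has size at most 2, so the width is 2 − 1 = 1 and tw(G) ≤ 1. Since G has at least one edge (e.g. 2–3), it is not an edgeless graph, so tw(G) ≥ 1. The upper and lower bounds meet at 1, so that is the treewidth.

1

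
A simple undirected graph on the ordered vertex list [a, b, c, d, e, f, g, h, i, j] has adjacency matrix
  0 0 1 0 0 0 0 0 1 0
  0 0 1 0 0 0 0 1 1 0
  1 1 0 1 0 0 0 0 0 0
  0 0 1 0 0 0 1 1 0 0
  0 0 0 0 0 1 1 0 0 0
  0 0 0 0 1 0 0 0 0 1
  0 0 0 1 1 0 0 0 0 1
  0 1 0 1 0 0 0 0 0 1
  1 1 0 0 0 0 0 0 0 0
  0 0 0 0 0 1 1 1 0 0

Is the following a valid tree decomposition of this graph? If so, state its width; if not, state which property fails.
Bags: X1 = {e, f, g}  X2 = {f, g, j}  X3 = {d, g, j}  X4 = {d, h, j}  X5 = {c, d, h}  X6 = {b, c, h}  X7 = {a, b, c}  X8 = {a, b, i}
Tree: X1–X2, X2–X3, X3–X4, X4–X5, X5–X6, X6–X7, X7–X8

Vertex coverage: the bags together contain {a, b, c, d, e, f, g, h, i, j}, the full vertex set. Edge coverage: each edge of G has both endpoints in at least one bag. Running intersection: for every vertex, the bags containing it form a connected subtree. All three properties hold, so this is a valid tree decomposition of width max|bag| − 1 = 2, and hence tw(G) ≤ 2.

Yes; width 2.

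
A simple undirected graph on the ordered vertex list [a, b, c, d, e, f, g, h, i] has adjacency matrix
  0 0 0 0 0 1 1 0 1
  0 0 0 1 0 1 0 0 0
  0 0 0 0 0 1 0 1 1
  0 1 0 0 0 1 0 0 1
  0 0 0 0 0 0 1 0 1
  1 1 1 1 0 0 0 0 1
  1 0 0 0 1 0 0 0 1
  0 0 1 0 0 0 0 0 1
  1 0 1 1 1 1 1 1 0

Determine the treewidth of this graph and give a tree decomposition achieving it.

Treewidth 2.
Bags: B1 = {d, f, i}  B2 = {c, f, i}  B3 = {a, f, i}  B4 = {b, d, f}  B5 = {c, h, i}  B6 = {a, g, i}  B7 = {e, g, i}
Tree: B1–B2, B2–B3, B1–B4, B2–B5, B3–B6, B6–B7

Each bag holds 3 vertices, so the decomposition has width 2, which upper-bounds the treewidth. On the other hand G contains the 3-clique {b, d, f}. A clique must lie in a single bag of any decomposition, so no decomposition can have width below 2. Hence tw(G) = 2 exactly.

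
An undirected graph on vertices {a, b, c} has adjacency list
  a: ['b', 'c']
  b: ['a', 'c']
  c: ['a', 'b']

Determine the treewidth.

A width-2 tree decomposition is:
Bags: B1 = {a, b, c}
Tree: (single bag)
A single bag containing all 3 vertices is trivially a valid decomposition of width 2. For the lower bound, the 3 vertices {a, b, c} are pairwise adjacent, and any tree decomposition puts a clique entirely inside one bag — forcing width ≥ 2. The upper and lower bounds meet at 2, so that is the treewidth.

2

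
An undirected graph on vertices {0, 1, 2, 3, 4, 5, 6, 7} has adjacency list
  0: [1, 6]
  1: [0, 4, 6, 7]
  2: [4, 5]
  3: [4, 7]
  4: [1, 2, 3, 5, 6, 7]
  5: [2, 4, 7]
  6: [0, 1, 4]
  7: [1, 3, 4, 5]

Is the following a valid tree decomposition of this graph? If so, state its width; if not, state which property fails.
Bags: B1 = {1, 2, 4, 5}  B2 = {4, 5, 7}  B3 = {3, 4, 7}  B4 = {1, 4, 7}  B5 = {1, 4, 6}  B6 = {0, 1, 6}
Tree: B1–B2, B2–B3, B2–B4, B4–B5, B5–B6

No — bags containing vertex 1 are not connected in the tree.

A tree decomposition must satisfy three properties: every vertex lies in some bag; for every edge, both endpoints lie together in some bag; and for every vertex, the bags containing it form a connected subtree. Here bags containing vertex 1 are not connected in the tree, so the decomposition is invalid.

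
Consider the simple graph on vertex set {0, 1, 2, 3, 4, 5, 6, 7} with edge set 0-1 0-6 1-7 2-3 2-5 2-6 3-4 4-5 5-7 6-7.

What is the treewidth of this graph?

A width-2 tree decomposition is:
Bags: B1 = {2, 3, 4}  B2 = {2, 4, 5}  B3 = {2, 5, 6}  B4 = {5, 6, 7}  B5 = {0, 6, 7}  B6 = {0, 1, 7}
Tree: B1–B2, B2–B3, B3–B4, B4–B5, B5–B6
The largest bag has 3 vertices, giving width 2; this decomposition certifies tw(G) ≤ 2. Since 3–4–5–2–3 is a cycle in G, G is not acyclic. Forests are exactly the graphs of treewidth ≤ 1, so tw(G) ≥ 2. Combining the bounds, tw(G) = 2.

2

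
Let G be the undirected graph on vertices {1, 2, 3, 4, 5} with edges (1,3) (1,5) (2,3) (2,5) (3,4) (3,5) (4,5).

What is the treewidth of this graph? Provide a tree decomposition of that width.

Treewidth 2.
Bags: B1 = {3, 4, 5}  B2 = {2, 3, 5}  B3 = {1, 3, 5}
Tree: B1–B2, B2–B3

Each bag holds 3 vertices, so the decomposition has width 2, which upper-bounds the treewidth. On the other hand G contains the 3-clique {1, 3, 5}. A clique must lie in a single bag of any decomposition, so no decomposition can have width below 2. Hence tw(G) = 2 exactly.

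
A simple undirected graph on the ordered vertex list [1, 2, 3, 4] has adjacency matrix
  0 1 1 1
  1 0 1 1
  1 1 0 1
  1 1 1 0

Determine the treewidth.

3

A width-3 tree decomposition is:
Bags: B1 = {1, 2, 3, 4}
Tree: (single bag)
A single bag containing all 4 vertices is trivially a valid decomposition of width 3. On the other hand G contains the 4-clique {1, 2, 3, 4}. A clique must lie in a single bag of any decomposition, so no decomposition can have width below 3. Hence tw(G) = 3 exactly.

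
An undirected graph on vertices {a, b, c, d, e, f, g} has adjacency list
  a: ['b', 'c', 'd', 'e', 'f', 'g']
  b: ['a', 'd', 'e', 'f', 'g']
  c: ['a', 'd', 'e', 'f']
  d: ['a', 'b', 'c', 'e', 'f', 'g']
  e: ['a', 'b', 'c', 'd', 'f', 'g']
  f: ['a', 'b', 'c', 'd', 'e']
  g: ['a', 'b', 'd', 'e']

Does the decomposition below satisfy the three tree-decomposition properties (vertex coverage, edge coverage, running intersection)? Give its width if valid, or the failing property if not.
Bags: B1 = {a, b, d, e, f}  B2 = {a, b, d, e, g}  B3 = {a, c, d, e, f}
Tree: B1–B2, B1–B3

Yes; width 4.

Vertex coverage: the bags together contain {a, b, c, d, e, f, g}, the full vertex set. Edge coverage: each edge of G has both endpoints in at least one bag. Running intersection: for every vertex, the bags containing it form a connected subtree. All three properties hold, so this is a valid tree decomposition of width max|bag| − 1 = 4, and hence tw(G) ≤ 4.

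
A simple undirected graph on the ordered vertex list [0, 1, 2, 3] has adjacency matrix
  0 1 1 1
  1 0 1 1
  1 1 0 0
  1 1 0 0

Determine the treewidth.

2

A width-2 tree decomposition is:
Bags: B1 = {0, 1, 2}  B2 = {0, 1, 3}
Tree: B1–B2
Each bag holds 3 vertices, so the decomposition has width 2, which upper-bounds the treewidth. For the lower bound, the 3 vertices {0, 1, 2} are pairwise adjacent, and any tree decomposition puts a clique entirely inside one bag — forcing width ≥ 2. Combining the bounds, tw(G) = 2.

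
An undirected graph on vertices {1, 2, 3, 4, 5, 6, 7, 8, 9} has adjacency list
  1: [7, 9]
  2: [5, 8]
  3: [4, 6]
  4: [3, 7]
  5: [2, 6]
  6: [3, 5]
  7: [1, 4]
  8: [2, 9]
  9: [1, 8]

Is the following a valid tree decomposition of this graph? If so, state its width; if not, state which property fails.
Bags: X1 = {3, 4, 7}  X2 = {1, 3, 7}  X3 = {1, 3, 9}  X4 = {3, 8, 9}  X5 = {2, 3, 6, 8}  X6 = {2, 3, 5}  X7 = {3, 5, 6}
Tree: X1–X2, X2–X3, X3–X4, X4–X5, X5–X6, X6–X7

No — bags containing vertex 6 are not connected in the tree.

A tree decomposition must satisfy three properties: every vertex lies in some bag; for every edge, both endpoints lie together in some bag; and for every vertex, the bags containing it form a connected subtree. Here bags containing vertex 6 are not connected in the tree, so the decomposition is invalid.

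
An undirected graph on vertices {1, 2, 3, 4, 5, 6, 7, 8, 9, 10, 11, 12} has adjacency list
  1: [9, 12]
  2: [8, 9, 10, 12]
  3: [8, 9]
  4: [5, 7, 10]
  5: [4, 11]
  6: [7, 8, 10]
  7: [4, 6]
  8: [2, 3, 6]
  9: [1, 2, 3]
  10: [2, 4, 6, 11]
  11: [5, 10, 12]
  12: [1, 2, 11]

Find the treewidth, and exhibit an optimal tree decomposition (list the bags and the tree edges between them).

The largest bag has 4 vertices, giving width 3; this decomposition certifies tw(G) ≤ 3. For the lower bound: the 4 vertex sets {4,5,7}, {11}, {10}, {2,6,8,12} are disjoint, each induces a connected subgraph, and every pair is joined by at least one edge of G. Contracting each set to a single vertex therefore yields K_{4} as a minor, and since treewidth is minor-monotone, tw(G) ≥ tw(K_{4}) = 3. Hence tw(G) = 3 exactly.

Treewidth 3.
One such decomposition:
Bags: B1 = {4, 5, 7, 11}  B2 = {4, 7, 10, 11}  B3 = {6, 7, 10, 11}  B4 = {6, 10, 11, 12}  B5 = {2, 6, 10, 12}  B6 = {2, 6, 8, 12}  B7 = {1, 2, 8, 12}  B8 = {1, 2, 8, 9}  B9 = {1, 3, 8, 9}
Tree: B1–B2, B2–B3, B3–B4, B4–B5, B5–B6, B6–B7, B7–B8, B8–B9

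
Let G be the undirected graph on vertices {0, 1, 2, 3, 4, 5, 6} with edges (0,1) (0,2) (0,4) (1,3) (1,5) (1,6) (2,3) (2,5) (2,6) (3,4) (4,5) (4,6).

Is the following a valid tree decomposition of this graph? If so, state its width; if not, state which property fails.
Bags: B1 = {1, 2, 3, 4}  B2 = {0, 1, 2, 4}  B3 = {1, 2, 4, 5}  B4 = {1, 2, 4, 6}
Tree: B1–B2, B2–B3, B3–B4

Yes; width 3.

Checking the three conditions: (i) the bags cover all of {0, 1, 2, 3, 4, 5, 6}; (ii) for each edge, some bag contains both endpoints; (iii) the bags containing any fixed vertex form a subtree. All hold, so the decomposition is valid with width 4 − 1 = 3.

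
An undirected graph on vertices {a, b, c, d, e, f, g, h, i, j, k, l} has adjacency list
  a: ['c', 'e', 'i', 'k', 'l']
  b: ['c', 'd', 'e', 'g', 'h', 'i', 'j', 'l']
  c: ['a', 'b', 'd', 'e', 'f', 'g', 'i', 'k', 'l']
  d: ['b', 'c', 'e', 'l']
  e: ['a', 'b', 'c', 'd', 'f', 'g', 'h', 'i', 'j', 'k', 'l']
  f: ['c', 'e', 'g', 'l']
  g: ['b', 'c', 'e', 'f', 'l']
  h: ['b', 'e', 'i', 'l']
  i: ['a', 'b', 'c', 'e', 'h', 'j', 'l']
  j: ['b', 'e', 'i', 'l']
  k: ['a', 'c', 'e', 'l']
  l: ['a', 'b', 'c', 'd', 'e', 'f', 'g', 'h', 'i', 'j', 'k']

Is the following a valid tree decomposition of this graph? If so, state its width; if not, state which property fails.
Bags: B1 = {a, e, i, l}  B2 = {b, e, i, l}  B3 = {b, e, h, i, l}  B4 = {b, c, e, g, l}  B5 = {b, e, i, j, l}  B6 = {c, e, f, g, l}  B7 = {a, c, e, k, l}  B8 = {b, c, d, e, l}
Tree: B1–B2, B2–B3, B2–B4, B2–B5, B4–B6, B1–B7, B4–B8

A tree decomposition must satisfy three properties: every vertex lies in some bag; for every edge, both endpoints lie together in some bag; and for every vertex, the bags containing it form a connected subtree. Here edge (c,i) lies in no bag, so the decomposition is invalid.

No — edge (c,i) lies in no bag.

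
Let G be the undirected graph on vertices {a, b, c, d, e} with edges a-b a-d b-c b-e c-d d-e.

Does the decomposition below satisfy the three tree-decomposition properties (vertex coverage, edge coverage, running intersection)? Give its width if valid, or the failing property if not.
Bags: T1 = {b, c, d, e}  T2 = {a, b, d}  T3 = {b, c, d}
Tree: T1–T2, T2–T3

A tree decomposition must satisfy three properties: every vertex lies in some bag; for every edge, both endpoints lie together in some bag; and for every vertex, the bags containing it form a connected subtree. Here bags containing vertex c are not connected in the tree, so the decomposition is invalid.

No — bags containing vertex c are not connected in the tree.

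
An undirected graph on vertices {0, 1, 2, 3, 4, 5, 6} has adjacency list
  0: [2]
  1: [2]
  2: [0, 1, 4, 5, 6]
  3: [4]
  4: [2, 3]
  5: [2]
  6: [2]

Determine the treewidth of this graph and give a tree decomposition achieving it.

Treewidth 1.
One such decomposition:
Bags: B1 = {2, 4}  B2 = {0, 2}  B3 = {3, 4}  B4 = {1, 2}  B5 = {2, 6}  B6 = {2, 5}
Tree: B1–B2, B1–B3, B1–B4, B1–B5, B4–B6

Every bag has size at most 2, so the width is 2 − 1 = 1 and tw(G) ≤ 1. G has an edge, so its treewidth is at least 1. Therefore the treewidth is 1.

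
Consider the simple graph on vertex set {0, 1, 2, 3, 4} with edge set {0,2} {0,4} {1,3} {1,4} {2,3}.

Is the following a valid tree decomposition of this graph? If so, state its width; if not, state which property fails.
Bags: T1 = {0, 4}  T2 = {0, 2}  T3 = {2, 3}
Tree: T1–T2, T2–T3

No — vertex 1 appears in no bag.

A tree decomposition must satisfy three properties: every vertex lies in some bag; for every edge, both endpoints lie together in some bag; and for every vertex, the bags containing it form a connected subtree. Here vertex 1 appears in no bag, so the decomposition is invalid.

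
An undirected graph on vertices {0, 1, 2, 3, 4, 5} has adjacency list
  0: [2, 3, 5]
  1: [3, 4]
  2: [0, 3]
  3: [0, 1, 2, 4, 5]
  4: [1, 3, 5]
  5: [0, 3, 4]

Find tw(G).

2

A width-2 tree decomposition is:
Bags: B1 = {3, 4, 5}  B2 = {1, 3, 4}  B3 = {0, 3, 5}  B4 = {0, 2, 3}
Tree: B1–B2, B1–B3, B3–B4
Every bag has size at most 3, so the width is 3 − 1 = 2 and tw(G) ≤ 2. For the lower bound, the 3 vertices {0, 2, 3} are pairwise adjacent, and any tree decomposition puts a clique entirely inside one bag — forcing width ≥ 2. Combining the bounds, tw(G) = 2.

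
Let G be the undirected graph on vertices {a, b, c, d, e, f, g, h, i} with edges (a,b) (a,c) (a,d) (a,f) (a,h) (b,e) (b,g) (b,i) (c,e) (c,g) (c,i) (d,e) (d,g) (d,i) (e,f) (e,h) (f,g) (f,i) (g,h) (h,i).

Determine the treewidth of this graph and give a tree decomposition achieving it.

The largest bag has 5 vertices, giving width 4; this decomposition certifies tw(G) ≤ 4. For the lower bound: the 5 vertex sets {a,c}, {b,i}, {e,f}, {g}, {h} are disjoint, each induces a connected subgraph, and every pair is joined by at least one edge of G. Contracting each set to a single vertex therefore yields K_{5} as a minor, and since treewidth is minor-monotone, tw(G) ≥ tw(K_{5}) = 4. Hence tw(G) = 4 exactly.

Treewidth 4.
Bags: B1 = {a, c, e, g, i}  B2 = {a, b, e, g, i}  B3 = {a, e, f, g, i}  B4 = {a, e, g, h, i}  B5 = {a, d, e, g, i}
Tree: B1–B2, B2–B3, B3–B4, B4–B5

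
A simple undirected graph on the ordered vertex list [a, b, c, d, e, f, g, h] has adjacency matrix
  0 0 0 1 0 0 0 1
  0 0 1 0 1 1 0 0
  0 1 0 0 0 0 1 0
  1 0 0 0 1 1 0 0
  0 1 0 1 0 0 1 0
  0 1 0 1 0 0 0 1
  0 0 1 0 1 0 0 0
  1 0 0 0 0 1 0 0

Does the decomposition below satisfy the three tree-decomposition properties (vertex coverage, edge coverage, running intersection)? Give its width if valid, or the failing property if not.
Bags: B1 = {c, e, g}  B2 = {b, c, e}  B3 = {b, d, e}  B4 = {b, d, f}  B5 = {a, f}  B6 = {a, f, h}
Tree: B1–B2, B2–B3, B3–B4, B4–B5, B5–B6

No — edge (d,a) lies in no bag.

A tree decomposition must satisfy three properties: every vertex lies in some bag; for every edge, both endpoints lie together in some bag; and for every vertex, the bags containing it form a connected subtree. Here edge (d,a) lies in no bag, so the decomposition is invalid.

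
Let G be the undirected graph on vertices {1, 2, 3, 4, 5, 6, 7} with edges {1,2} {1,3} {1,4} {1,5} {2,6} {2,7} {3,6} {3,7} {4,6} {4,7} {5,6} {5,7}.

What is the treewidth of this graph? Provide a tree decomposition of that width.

Treewidth 3.
One optimal decomposition is:
Bags: B1 = {1, 2, 6, 7}  B2 = {1, 3, 6, 7}  B3 = {1, 5, 6, 7}  B4 = {1, 4, 6, 7}
Tree: B1–B2, B2–B3, B3–B4

Each bag holds 4 vertices, so the decomposition has width 3, which upper-bounds the treewidth. For the lower bound: the 4 vertex sets {2,6}, {3,7}, {1}, {5} are disjoint, each induces a connected subgraph, and every pair is joined by at least one edge of G. Contracting each set to a single vertex therefore yields K_{4} as a minor, and since treewidth is minor-monotone, tw(G) ≥ tw(K_{4}) = 3. Therefore the treewidth is 3.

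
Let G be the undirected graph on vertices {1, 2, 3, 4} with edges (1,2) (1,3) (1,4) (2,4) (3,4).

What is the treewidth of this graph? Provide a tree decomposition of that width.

Every bag has size at most 3, so the width is 3 − 1 = 2 and tw(G) ≤ 2. On the other hand G contains the 3-clique {1, 2, 4}. A clique must lie in a single bag of any decomposition, so no decomposition can have width below 2. Therefore the treewidth is 2.

Treewidth 2.
One optimal decomposition is:
Bags: B1 = {1, 2, 4}  B2 = {1, 3, 4}
Tree: B1–B2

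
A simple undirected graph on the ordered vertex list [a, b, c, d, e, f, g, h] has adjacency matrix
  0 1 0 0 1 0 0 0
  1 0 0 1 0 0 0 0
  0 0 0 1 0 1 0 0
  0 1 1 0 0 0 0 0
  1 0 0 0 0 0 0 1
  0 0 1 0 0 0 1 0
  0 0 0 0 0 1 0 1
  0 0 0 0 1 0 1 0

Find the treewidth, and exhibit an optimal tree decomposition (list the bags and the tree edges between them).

Treewidth 2.
One optimal decomposition is:
Bags: B1 = {a, e, h}  B2 = {a, b, h}  B3 = {b, d, h}  B4 = {c, d, h}  B5 = {c, f, h}  B6 = {f, g, h}
Tree: B1–B2, B2–B3, B3–B4, B4–B5, B5–B6

Every bag has size at most 3, so the width is 3 − 1 = 2 and tw(G) ≤ 2. For the lower bound, G contains the cycle h–e–a–b–d–c–f–g–h, so G is not a forest; only forests have treewidth ≤ 1, hence tw(G) ≥ 2. Hence tw(G) = 2 exactly.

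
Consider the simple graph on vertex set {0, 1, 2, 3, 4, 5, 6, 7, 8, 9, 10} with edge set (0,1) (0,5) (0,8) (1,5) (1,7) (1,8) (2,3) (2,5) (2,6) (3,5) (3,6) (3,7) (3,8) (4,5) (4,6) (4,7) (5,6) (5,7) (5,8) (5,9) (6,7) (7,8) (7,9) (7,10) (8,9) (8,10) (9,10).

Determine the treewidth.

A width-3 tree decomposition is:
Bags: B1 = {3, 5, 7, 8}  B2 = {5, 7, 8, 9}  B3 = {7, 8, 9, 10}  B4 = {3, 5, 6, 7}  B5 = {4, 5, 6, 7}  B6 = {1, 5, 7, 8}  B7 = {2, 3, 5, 6}  B8 = {0, 1, 5, 8}
Tree: B1–B2, B2–B3, B1–B4, B4–B5, B1–B6, B4–B7, B6–B8
The largest bag has 4 vertices, giving width 3; this decomposition certifies tw(G) ≤ 3. For the lower bound, the 4 vertices {7, 8, 9, 10} are pairwise adjacent, and any tree decomposition puts a clique entirely inside one bag — forcing width ≥ 3. Hence tw(G) = 3 exactly.

3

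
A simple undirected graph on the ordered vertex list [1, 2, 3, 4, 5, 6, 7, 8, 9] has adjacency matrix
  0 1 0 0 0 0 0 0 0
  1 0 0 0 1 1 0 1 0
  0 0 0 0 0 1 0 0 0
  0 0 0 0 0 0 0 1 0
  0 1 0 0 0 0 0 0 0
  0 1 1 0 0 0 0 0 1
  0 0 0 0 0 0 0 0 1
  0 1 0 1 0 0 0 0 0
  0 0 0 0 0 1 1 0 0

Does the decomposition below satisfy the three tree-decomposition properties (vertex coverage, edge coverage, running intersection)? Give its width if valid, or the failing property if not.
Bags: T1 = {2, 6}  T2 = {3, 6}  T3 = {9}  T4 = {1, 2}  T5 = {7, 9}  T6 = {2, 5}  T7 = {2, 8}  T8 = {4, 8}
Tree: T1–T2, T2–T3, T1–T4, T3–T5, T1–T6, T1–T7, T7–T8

A tree decomposition must satisfy three properties: every vertex lies in some bag; for every edge, both endpoints lie together in some bag; and for every vertex, the bags containing it form a connected subtree. Here edge (6,9) lies in no bag, so the decomposition is invalid.

No — edge (6,9) lies in no bag.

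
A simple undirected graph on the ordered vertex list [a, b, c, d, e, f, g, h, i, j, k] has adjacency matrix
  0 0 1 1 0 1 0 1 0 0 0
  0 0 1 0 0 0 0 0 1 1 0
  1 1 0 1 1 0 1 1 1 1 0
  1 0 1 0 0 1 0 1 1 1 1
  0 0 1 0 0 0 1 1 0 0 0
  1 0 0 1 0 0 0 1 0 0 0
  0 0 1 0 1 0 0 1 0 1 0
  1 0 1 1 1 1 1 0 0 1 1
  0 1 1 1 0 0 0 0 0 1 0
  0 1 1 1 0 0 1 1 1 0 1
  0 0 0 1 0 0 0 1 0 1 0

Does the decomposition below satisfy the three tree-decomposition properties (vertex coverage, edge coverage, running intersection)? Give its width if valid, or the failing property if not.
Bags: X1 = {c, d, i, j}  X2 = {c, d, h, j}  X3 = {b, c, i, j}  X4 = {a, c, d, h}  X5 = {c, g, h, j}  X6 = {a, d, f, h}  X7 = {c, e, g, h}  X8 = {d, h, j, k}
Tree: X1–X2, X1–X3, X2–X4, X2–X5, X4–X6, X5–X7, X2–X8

Yes; width 3.

Checking the three conditions: (i) the bags cover all of {a, b, c, d, e, f, g, h, i, j, k}; (ii) for each edge, some bag contains both endpoints; (iii) the bags containing any fixed vertex form a subtree. All hold, so the decomposition is valid with width 4 − 1 = 3.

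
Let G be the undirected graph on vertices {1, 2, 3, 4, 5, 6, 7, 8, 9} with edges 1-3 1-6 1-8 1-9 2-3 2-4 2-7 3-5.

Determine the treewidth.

A width-1 tree decomposition is:
Bags: B1 = {1, 3}  B2 = {1, 8}  B3 = {2, 3}  B4 = {2, 7}  B5 = {2, 4}  B6 = {1, 6}  B7 = {3, 5}  B8 = {1, 9}
Tree: B1–B2, B1–B3, B3–B4, B3–B5, B1–B6, B1–B7, B2–B8
Every bag has size at most 2, so the width is 2 − 1 = 1 and tw(G) ≤ 1. G has an edge, so its treewidth is at least 1. Combining the bounds, tw(G) = 1.

1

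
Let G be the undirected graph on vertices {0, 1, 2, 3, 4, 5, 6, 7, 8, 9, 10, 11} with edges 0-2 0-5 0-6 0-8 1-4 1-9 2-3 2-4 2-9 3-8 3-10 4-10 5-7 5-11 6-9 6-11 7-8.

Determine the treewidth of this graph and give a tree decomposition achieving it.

Each bag holds 4 vertices, so the decomposition has width 3, which upper-bounds the treewidth. For the lower bound: the 4 vertex sets {1,4,10}, {9}, {2}, {0,3,6,8} are disjoint, each induces a connected subgraph, and every pair is joined by at least one edge of G. Contracting each set to a single vertex therefore yields K_{4} as a minor, and since treewidth is minor-monotone, tw(G) ≥ tw(K_{4}) = 3. Hence tw(G) = 3 exactly.

Treewidth 3.
One optimal decomposition is:
Bags: B1 = {1, 4, 9, 10}  B2 = {2, 4, 9, 10}  B3 = {2, 3, 9, 10}  B4 = {2, 3, 6, 9}  B5 = {0, 2, 3, 6}  B6 = {0, 3, 6, 8}  B7 = {0, 6, 8, 11}  B8 = {0, 5, 8, 11}  B9 = {5, 7, 8, 11}
Tree: B1–B2, B2–B3, B3–B4, B4–B5, B5–B6, B6–B7, B7–B8, B8–B9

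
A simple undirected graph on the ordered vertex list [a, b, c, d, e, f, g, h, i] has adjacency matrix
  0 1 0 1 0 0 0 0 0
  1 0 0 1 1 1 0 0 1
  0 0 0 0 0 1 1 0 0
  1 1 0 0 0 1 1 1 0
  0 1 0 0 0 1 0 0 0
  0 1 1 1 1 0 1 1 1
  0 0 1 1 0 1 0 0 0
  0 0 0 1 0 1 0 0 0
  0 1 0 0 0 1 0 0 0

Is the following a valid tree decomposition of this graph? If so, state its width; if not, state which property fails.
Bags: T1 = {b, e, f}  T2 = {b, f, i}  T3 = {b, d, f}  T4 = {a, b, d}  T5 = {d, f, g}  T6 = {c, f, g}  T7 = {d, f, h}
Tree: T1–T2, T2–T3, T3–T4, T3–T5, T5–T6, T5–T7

Checking the three conditions: (i) the bags cover all of {a, b, c, d, e, f, g, h, i}; (ii) for each edge, some bag contains both endpoints; (iii) the bags containing any fixed vertex form a subtree. All hold, so the decomposition is valid with width 3 − 1 = 2.

Yes; width 2.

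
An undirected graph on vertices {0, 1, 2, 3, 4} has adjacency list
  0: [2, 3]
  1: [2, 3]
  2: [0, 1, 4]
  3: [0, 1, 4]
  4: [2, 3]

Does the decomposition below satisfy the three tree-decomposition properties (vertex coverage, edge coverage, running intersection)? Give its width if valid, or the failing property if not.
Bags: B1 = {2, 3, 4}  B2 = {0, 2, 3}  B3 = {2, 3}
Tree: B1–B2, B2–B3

No — vertex 1 appears in no bag.

A tree decomposition must satisfy three properties: every vertex lies in some bag; for every edge, both endpoints lie together in some bag; and for every vertex, the bags containing it form a connected subtree. Here vertex 1 appears in no bag, so the decomposition is invalid.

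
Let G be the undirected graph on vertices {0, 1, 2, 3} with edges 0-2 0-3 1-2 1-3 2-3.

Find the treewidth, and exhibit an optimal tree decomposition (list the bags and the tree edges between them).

Treewidth 2.
One optimal decomposition is:
Bags: B1 = {1, 2, 3}  B2 = {0, 2, 3}
Tree: B1–B2

The largest bag has 3 vertices, giving width 2; this decomposition certifies tw(G) ≤ 2. For the lower bound, the 3 vertices {0, 2, 3} are pairwise adjacent, and any tree decomposition puts a clique entirely inside one bag — forcing width ≥ 2. Hence tw(G) = 2 exactly.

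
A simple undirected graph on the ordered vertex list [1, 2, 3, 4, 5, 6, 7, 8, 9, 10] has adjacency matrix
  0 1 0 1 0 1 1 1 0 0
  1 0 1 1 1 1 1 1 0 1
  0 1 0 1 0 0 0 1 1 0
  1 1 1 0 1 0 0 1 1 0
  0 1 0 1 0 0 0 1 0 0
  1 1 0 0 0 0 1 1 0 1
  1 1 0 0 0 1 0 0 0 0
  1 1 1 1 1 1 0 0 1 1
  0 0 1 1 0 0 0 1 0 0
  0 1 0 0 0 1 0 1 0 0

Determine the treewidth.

A width-3 tree decomposition is:
Bags: B1 = {1, 2, 6, 8}  B2 = {1, 2, 4, 8}  B3 = {2, 3, 4, 8}  B4 = {1, 2, 6, 7}  B5 = {2, 4, 5, 8}  B6 = {3, 4, 8, 9}  B7 = {2, 6, 8, 10}
Tree: B1–B2, B2–B3, B1–B4, B2–B5, B3–B6, B1–B7
Every bag has size at most 4, so the width is 4 − 1 = 3 and tw(G) ≤ 3. On the other hand G contains the 4-clique {3, 4, 8, 9}. A clique must lie in a single bag of any decomposition, so no decomposition can have width below 3. Therefore the treewidth is 3.

3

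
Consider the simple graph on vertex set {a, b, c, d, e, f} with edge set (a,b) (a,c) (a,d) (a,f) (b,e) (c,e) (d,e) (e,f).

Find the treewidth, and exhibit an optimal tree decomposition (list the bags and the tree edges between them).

Treewidth 2.
One optimal decomposition is:
Bags: B1 = {a, e, f}  B2 = {a, c, e}  B3 = {a, b, e}  B4 = {a, d, e}
Tree: B1–B2, B2–B3, B3–B4

Each bag holds 3 vertices, so the decomposition has width 2, which upper-bounds the treewidth. For the lower bound, G contains the cycle e–f–a–c–e, so G is not a forest; only forests have treewidth ≤ 1, hence tw(G) ≥ 2. The upper and lower bounds meet at 2, so that is the treewidth.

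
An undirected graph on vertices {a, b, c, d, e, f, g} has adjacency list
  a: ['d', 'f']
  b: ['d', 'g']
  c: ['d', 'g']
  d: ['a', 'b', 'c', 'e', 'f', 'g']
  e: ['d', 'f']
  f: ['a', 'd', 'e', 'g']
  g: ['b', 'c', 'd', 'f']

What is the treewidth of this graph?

2

A width-2 tree decomposition is:
Bags: B1 = {d, f, g}  B2 = {a, d, f}  B3 = {c, d, g}  B4 = {b, d, g}  B5 = {d, e, f}
Tree: B1–B2, B1–B3, B3–B4, B1–B5
The largest bag has 3 vertices, giving width 2; this decomposition certifies tw(G) ≤ 2. For the lower bound, the 3 vertices {c, d, g} are pairwise adjacent, and any tree decomposition puts a clique entirely inside one bag — forcing width ≥ 2. The upper and lower bounds meet at 2, so that is the treewidth.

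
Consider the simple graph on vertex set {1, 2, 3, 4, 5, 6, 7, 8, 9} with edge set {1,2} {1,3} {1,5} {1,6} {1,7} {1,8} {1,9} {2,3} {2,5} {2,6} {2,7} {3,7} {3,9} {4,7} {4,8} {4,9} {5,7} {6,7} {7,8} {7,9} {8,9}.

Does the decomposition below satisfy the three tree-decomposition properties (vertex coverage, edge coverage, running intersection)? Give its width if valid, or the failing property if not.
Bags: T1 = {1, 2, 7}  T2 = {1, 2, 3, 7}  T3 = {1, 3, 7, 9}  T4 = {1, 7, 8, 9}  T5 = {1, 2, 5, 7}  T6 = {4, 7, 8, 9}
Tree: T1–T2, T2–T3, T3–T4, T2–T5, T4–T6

A tree decomposition must satisfy three properties: every vertex lies in some bag; for every edge, both endpoints lie together in some bag; and for every vertex, the bags containing it form a connected subtree. Here vertex 6 appears in no bag, so the decomposition is invalid.

No — vertex 6 appears in no bag.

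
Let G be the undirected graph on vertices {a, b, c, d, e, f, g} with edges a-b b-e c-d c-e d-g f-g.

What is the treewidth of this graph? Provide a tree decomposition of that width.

Every bag has size at most 2, so the width is 2 − 1 = 1 and tw(G) ≤ 1. Any graph with an edge has treewidth ≥ 1, and G has the edge f–g. The upper and lower bounds meet at 1, so that is the treewidth.

Treewidth 1.
Bags: B1 = {f, g}  B2 = {d, g}  B3 = {c, d}  B4 = {c, e}  B5 = {b, e}  B6 = {a, b}
Tree: B1–B2, B2–B3, B3–B4, B4–B5, B5–B6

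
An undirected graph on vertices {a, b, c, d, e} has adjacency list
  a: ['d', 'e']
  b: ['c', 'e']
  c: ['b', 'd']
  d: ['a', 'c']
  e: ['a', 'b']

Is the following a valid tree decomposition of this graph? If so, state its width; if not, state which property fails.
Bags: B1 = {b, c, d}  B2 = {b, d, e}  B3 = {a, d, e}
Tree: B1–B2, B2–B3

Vertex coverage: the bags together contain {a, b, c, d, e}, the full vertex set. Edge coverage: each edge of G has both endpoints in at least one bag. Running intersection: for every vertex, the bags containing it form a connected subtree. All three properties hold, so this is a valid tree decomposition of width max|bag| − 1 = 2, and hence tw(G) ≤ 2.

Yes; width 2.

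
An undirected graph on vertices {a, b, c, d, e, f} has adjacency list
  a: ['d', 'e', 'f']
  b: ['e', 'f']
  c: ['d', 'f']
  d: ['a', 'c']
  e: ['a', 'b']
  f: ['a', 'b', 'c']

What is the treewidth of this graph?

2

A width-2 tree decomposition is:
Bags: B1 = {b, e, f}  B2 = {a, e, f}  B3 = {a, c, f}  B4 = {a, c, d}
Tree: B1–B2, B2–B3, B3–B4
The largest bag has 3 vertices, giving width 2; this decomposition certifies tw(G) ≤ 2. The edges b–e–a–f–b form a cycle, so G is not a tree and its treewidth is at least 2. The upper and lower bounds meet at 2, so that is the treewidth.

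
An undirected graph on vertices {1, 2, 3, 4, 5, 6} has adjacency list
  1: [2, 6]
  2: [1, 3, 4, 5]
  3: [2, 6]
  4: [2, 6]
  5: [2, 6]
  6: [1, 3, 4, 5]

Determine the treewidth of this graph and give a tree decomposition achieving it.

Each bag holds 3 vertices, so the decomposition has width 2, which upper-bounds the treewidth. For the lower bound, G contains the cycle 2–4–6–1–2, so G is not a forest; only forests have treewidth ≤ 1, hence tw(G) ≥ 2. Combining the bounds, tw(G) = 2.

Treewidth 2.
One optimal decomposition is:
Bags: B1 = {2, 4, 6}  B2 = {1, 2, 6}  B3 = {2, 5, 6}  B4 = {2, 3, 6}
Tree: B1–B2, B2–B3, B3–B4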